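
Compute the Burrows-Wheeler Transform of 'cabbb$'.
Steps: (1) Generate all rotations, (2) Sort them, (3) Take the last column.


Rotations (sorted):
  0: $cabbb -> last char: b
  1: abbb$c -> last char: c
  2: b$cabb -> last char: b
  3: bb$cab -> last char: b
  4: bbb$ca -> last char: a
  5: cabbb$ -> last char: $


BWT = bcbba$


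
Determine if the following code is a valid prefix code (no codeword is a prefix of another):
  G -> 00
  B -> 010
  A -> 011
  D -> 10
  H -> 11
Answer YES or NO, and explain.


Checking each pair (does one codeword prefix another?):
  G='00' vs B='010': no prefix
  G='00' vs A='011': no prefix
  G='00' vs D='10': no prefix
  G='00' vs H='11': no prefix
  B='010' vs G='00': no prefix
  B='010' vs A='011': no prefix
  B='010' vs D='10': no prefix
  B='010' vs H='11': no prefix
  A='011' vs G='00': no prefix
  A='011' vs B='010': no prefix
  A='011' vs D='10': no prefix
  A='011' vs H='11': no prefix
  D='10' vs G='00': no prefix
  D='10' vs B='010': no prefix
  D='10' vs A='011': no prefix
  D='10' vs H='11': no prefix
  H='11' vs G='00': no prefix
  H='11' vs B='010': no prefix
  H='11' vs A='011': no prefix
  H='11' vs D='10': no prefix
No violation found over all pairs.

YES -- this is a valid prefix code. No codeword is a prefix of any other codeword.


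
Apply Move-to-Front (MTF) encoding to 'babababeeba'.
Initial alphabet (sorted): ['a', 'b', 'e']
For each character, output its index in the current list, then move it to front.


MTF encoding:
'b': index 1 in ['a', 'b', 'e'] -> ['b', 'a', 'e']
'a': index 1 in ['b', 'a', 'e'] -> ['a', 'b', 'e']
'b': index 1 in ['a', 'b', 'e'] -> ['b', 'a', 'e']
'a': index 1 in ['b', 'a', 'e'] -> ['a', 'b', 'e']
'b': index 1 in ['a', 'b', 'e'] -> ['b', 'a', 'e']
'a': index 1 in ['b', 'a', 'e'] -> ['a', 'b', 'e']
'b': index 1 in ['a', 'b', 'e'] -> ['b', 'a', 'e']
'e': index 2 in ['b', 'a', 'e'] -> ['e', 'b', 'a']
'e': index 0 in ['e', 'b', 'a'] -> ['e', 'b', 'a']
'b': index 1 in ['e', 'b', 'a'] -> ['b', 'e', 'a']
'a': index 2 in ['b', 'e', 'a'] -> ['a', 'b', 'e']


Output: [1, 1, 1, 1, 1, 1, 1, 2, 0, 1, 2]


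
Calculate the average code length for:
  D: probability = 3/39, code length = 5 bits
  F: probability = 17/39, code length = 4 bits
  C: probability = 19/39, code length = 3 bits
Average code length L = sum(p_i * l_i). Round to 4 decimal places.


Weighted contributions p_i * l_i:
  D: (3/39) * 5 = 15/39
  F: (17/39) * 4 = 68/39
  C: (19/39) * 3 = 57/39
Sum = (15 + 68 + 57)/39 = 140/39

L = 140/39 = 3.5897 bits/symbol


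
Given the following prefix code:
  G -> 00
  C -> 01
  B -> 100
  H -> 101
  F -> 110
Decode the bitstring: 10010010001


Decoding step by step:
Bits 100 -> B
Bits 100 -> B
Bits 100 -> B
Bits 01 -> C


Decoded message: BBBC


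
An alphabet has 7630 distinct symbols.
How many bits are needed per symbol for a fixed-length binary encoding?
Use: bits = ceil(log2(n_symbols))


log2(7630) = 12.8975
Bracket: 2^12 = 4096 < 7630 <= 2^13 = 8192
So ceil(log2(7630)) = 13

bits = ceil(log2(7630)) = ceil(12.8975) = 13 bits


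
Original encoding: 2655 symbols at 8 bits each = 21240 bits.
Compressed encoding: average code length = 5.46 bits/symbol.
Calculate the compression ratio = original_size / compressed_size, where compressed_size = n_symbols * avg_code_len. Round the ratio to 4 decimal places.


original_size = n_symbols * orig_bits = 2655 * 8 = 21240 bits
compressed_size = n_symbols * avg_code_len = 2655 * 5.46 = 14496.3 bits
ratio = original_size / compressed_size = 21240 / 14496.3 = 1.4652

Compression ratio = 1.4652


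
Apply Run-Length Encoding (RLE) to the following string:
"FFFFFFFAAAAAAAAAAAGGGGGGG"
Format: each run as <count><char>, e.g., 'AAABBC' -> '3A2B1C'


Scanning runs left to right:
  i=0: run of 'F' x 7 -> '7F'
  i=7: run of 'A' x 11 -> '11A'
  i=18: run of 'G' x 7 -> '7G'

RLE = 7F11A7G


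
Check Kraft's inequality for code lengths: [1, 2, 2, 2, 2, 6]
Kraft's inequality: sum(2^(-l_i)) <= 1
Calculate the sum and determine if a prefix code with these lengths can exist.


Sum = 2^(-1) + 2^(-2) + 2^(-2) + 2^(-2) + 2^(-2) + 2^(-6)
    = 0.5 + 0.25 + 0.25 + 0.25 + 0.25 + 0.015625
    = 97/64 = 1.515625
Since 1.515625 > 1, Kraft's inequality is NOT satisfied.
A prefix code with these lengths CANNOT exist.

Kraft sum = 1.515625. Not satisfied.


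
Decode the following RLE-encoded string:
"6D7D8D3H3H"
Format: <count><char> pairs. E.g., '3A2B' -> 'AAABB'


Expanding each <count><char> pair:
  6D -> 'DDDDDD'
  7D -> 'DDDDDDD'
  8D -> 'DDDDDDDD'
  3H -> 'HHH'
  3H -> 'HHH'

Decoded = DDDDDDDDDDDDDDDDDDDDDHHHHHH


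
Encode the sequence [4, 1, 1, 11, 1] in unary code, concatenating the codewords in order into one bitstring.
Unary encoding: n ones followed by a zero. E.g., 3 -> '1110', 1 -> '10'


Encode each number as n ones followed by a terminating 0:
  4 -> 11110 (5 bits)
  1 -> 10 (2 bits)
  1 -> 10 (2 bits)
  11 -> 111111111110 (12 bits)
  1 -> 10 (2 bits)
Total length = 5 + 2 + 2 + 12 + 2 = 23 bits.

Unary([4, 1, 1, 11, 1]) = 11110101011111111111010 (23 bits)


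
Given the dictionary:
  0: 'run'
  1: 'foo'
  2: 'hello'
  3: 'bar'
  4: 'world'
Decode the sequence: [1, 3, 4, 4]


Look up each index in the dictionary:
  1 -> 'foo'
  3 -> 'bar'
  4 -> 'world'
  4 -> 'world'

Decoded: "foo bar world world"


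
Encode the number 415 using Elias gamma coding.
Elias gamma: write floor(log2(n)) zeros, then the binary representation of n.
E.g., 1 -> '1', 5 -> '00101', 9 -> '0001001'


num_bits = floor(log2(415)) + 1 = 9
leading_zeros = num_bits - 1 = 8
binary(415) = 110011111

Elias gamma(415) = '00000000' + '110011111' = 00000000110011111 (17 bits)


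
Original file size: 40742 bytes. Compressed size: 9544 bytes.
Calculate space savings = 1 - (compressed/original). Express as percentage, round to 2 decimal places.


ratio = compressed/original = 9544/40742 = 0.234255
savings = 1 - ratio = 1 - 0.234255 = 0.765745
as a percentage: 0.765745 * 100 = 76.57%

Space savings = 1 - 9544/40742 = 76.57%


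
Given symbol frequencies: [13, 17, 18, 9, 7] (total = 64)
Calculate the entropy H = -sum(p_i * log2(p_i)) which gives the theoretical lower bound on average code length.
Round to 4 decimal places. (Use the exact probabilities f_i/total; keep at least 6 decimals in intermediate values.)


Per-symbol terms -p_i * log2(p_i) with p_i = f_i/64:
  p = 13/64 = 0.203125: log2(p) = -2.299560, -p*log2(p) = 0.467098
  p = 17/64 = 0.265625: log2(p) = -1.912537, -p*log2(p) = 0.508018
  p = 18/64 = 0.281250: log2(p) = -1.830075, -p*log2(p) = 0.514709
  p = 9/64 = 0.140625: log2(p) = -2.830075, -p*log2(p) = 0.397979
  p = 7/64 = 0.109375: log2(p) = -3.192645, -p*log2(p) = 0.349196
H = 0.467098 + 0.508018 + 0.514709 + 0.397979 + 0.349196 = 2.237000

H = 2.237 bits/symbol


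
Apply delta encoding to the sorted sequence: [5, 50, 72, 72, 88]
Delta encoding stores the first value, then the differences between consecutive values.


First value: 5
Deltas:
  50 - 5 = 45
  72 - 50 = 22
  72 - 72 = 0
  88 - 72 = 16


Delta encoded: [5, 45, 22, 0, 16]


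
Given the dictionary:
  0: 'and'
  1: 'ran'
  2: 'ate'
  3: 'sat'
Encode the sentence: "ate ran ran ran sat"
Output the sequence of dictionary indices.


Look up each word in the dictionary:
  'ate' -> 2
  'ran' -> 1
  'ran' -> 1
  'ran' -> 1
  'sat' -> 3

Encoded: [2, 1, 1, 1, 3]


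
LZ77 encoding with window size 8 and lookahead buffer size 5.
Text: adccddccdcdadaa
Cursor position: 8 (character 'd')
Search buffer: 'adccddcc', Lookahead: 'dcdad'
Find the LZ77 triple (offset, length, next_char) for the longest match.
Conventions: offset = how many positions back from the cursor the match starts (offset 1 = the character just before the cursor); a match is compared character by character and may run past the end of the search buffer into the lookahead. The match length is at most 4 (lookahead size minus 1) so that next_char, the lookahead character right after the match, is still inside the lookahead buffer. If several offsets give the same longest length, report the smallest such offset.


Try each offset into the search buffer:
  offset=1 (pos 7, char 'c'): match length 0
  offset=2 (pos 6, char 'c'): match length 0
  offset=3 (pos 5, char 'd'): match length 2
  offset=4 (pos 4, char 'd'): match length 1
  offset=5 (pos 3, char 'c'): match length 0
  offset=6 (pos 2, char 'c'): match length 0
  offset=7 (pos 1, char 'd'): match length 2
  offset=8 (pos 0, char 'a'): match length 0
Longest match has length 2, found at offsets 3, 7; take the smallest, offset 3.
next_char = character at position 8 + 2 = 10 -> 'd'

Best match: offset=3, length=2 (matching 'dc' starting at position 5)
LZ77 triple: (3, 2, 'd')


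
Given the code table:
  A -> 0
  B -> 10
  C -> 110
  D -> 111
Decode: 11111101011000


Decoding:
111 -> D
111 -> D
0 -> A
10 -> B
110 -> C
0 -> A
0 -> A


Result: DDABCAA


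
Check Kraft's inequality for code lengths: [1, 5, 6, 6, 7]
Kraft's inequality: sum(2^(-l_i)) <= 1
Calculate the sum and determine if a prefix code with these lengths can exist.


Sum = 2^(-1) + 2^(-5) + 2^(-6) + 2^(-6) + 2^(-7)
    = 0.5 + 0.03125 + 0.015625 + 0.015625 + 0.0078125
    = 73/128 = 0.5703125
Since 0.5703125 <= 1, Kraft's inequality IS satisfied.
A prefix code with these lengths CAN exist.

Kraft sum = 0.5703125. Satisfied.


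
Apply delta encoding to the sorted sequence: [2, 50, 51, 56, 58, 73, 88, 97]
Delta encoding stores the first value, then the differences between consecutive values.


First value: 2
Deltas:
  50 - 2 = 48
  51 - 50 = 1
  56 - 51 = 5
  58 - 56 = 2
  73 - 58 = 15
  88 - 73 = 15
  97 - 88 = 9


Delta encoded: [2, 48, 1, 5, 2, 15, 15, 9]


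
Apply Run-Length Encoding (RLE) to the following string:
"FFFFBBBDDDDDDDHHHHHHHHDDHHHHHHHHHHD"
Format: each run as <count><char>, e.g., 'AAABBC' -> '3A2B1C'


Scanning runs left to right:
  i=0: run of 'F' x 4 -> '4F'
  i=4: run of 'B' x 3 -> '3B'
  i=7: run of 'D' x 7 -> '7D'
  i=14: run of 'H' x 8 -> '8H'
  i=22: run of 'D' x 2 -> '2D'
  i=24: run of 'H' x 10 -> '10H'
  i=34: run of 'D' x 1 -> '1D'

RLE = 4F3B7D8H2D10H1D


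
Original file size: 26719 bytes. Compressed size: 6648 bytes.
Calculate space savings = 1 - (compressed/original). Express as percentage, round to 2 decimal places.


ratio = compressed/original = 6648/26719 = 0.248812
savings = 1 - ratio = 1 - 0.248812 = 0.751188
as a percentage: 0.751188 * 100 = 75.12%

Space savings = 1 - 6648/26719 = 75.12%


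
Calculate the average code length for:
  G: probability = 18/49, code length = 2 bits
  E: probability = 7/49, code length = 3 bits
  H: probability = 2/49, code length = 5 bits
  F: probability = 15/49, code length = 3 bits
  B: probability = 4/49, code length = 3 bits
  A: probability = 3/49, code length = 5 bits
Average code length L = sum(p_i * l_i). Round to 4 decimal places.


Weighted contributions p_i * l_i:
  G: (18/49) * 2 = 36/49
  E: (7/49) * 3 = 21/49
  H: (2/49) * 5 = 10/49
  F: (15/49) * 3 = 45/49
  B: (4/49) * 3 = 12/49
  A: (3/49) * 5 = 15/49
Sum = (36 + 21 + 10 + 45 + 12 + 15)/49 = 139/49

L = 139/49 = 2.8367 bits/symbol


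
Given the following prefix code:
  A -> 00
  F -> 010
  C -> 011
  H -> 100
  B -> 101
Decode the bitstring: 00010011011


Decoding step by step:
Bits 00 -> A
Bits 010 -> F
Bits 011 -> C
Bits 011 -> C


Decoded message: AFCC


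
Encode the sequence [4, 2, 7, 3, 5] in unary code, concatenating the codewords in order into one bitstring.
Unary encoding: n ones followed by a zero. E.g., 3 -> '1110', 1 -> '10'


Encode each number as n ones followed by a terminating 0:
  4 -> 11110 (5 bits)
  2 -> 110 (3 bits)
  7 -> 11111110 (8 bits)
  3 -> 1110 (4 bits)
  5 -> 111110 (6 bits)
Total length = 5 + 3 + 8 + 4 + 6 = 26 bits.

Unary([4, 2, 7, 3, 5]) = 11110110111111101110111110 (26 bits)


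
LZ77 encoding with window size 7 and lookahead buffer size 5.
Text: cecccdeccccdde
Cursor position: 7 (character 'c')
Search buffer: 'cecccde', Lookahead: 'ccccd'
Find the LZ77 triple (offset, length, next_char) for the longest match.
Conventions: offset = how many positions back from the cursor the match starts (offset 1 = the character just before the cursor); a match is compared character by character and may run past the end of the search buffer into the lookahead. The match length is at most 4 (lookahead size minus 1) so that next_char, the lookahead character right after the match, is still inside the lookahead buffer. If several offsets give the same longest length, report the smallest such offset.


Try each offset into the search buffer:
  offset=1 (pos 6, char 'e'): match length 0
  offset=2 (pos 5, char 'd'): match length 0
  offset=3 (pos 4, char 'c'): match length 1
  offset=4 (pos 3, char 'c'): match length 2
  offset=5 (pos 2, char 'c'): match length 3
  offset=6 (pos 1, char 'e'): match length 0
  offset=7 (pos 0, char 'c'): match length 1
Longest match has length 3 at offset 5.
next_char = character at position 7 + 3 = 10 -> 'c'

Best match: offset=5, length=3 (matching 'ccc' starting at position 2)
LZ77 triple: (5, 3, 'c')


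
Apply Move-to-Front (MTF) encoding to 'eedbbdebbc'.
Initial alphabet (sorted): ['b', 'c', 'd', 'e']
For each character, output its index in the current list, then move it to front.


MTF encoding:
'e': index 3 in ['b', 'c', 'd', 'e'] -> ['e', 'b', 'c', 'd']
'e': index 0 in ['e', 'b', 'c', 'd'] -> ['e', 'b', 'c', 'd']
'd': index 3 in ['e', 'b', 'c', 'd'] -> ['d', 'e', 'b', 'c']
'b': index 2 in ['d', 'e', 'b', 'c'] -> ['b', 'd', 'e', 'c']
'b': index 0 in ['b', 'd', 'e', 'c'] -> ['b', 'd', 'e', 'c']
'd': index 1 in ['b', 'd', 'e', 'c'] -> ['d', 'b', 'e', 'c']
'e': index 2 in ['d', 'b', 'e', 'c'] -> ['e', 'd', 'b', 'c']
'b': index 2 in ['e', 'd', 'b', 'c'] -> ['b', 'e', 'd', 'c']
'b': index 0 in ['b', 'e', 'd', 'c'] -> ['b', 'e', 'd', 'c']
'c': index 3 in ['b', 'e', 'd', 'c'] -> ['c', 'b', 'e', 'd']


Output: [3, 0, 3, 2, 0, 1, 2, 2, 0, 3]


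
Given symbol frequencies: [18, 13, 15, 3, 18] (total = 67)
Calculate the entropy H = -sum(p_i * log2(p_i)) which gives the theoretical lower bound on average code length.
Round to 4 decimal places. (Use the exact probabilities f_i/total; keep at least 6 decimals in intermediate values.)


Per-symbol terms -p_i * log2(p_i) with p_i = f_i/67:
  p = 18/67 = 0.268657: log2(p) = -1.896164, -p*log2(p) = 0.509417
  p = 13/67 = 0.194030: log2(p) = -2.365649, -p*log2(p) = 0.459007
  p = 15/67 = 0.223881: log2(p) = -2.159199, -p*log2(p) = 0.483403
  p = 3/67 = 0.044776: log2(p) = -4.481127, -p*log2(p) = 0.200647
  p = 18/67 = 0.268657: log2(p) = -1.896164, -p*log2(p) = 0.509417
H = 0.509417 + 0.459007 + 0.483403 + 0.200647 + 0.509417 = 2.161891

H = 2.1619 bits/symbol


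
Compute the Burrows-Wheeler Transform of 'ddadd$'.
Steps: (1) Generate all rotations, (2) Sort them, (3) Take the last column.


Rotations (sorted):
  0: $ddadd -> last char: d
  1: add$dd -> last char: d
  2: d$ddad -> last char: d
  3: dadd$d -> last char: d
  4: dd$dda -> last char: a
  5: ddadd$ -> last char: $


BWT = dddda$


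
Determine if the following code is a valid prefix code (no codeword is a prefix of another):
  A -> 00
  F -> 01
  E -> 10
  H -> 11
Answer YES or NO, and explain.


Checking each pair (does one codeword prefix another?):
  A='00' vs F='01': no prefix
  A='00' vs E='10': no prefix
  A='00' vs H='11': no prefix
  F='01' vs A='00': no prefix
  F='01' vs E='10': no prefix
  F='01' vs H='11': no prefix
  E='10' vs A='00': no prefix
  E='10' vs F='01': no prefix
  E='10' vs H='11': no prefix
  H='11' vs A='00': no prefix
  H='11' vs F='01': no prefix
  H='11' vs E='10': no prefix
No violation found over all pairs.

YES -- this is a valid prefix code. No codeword is a prefix of any other codeword.


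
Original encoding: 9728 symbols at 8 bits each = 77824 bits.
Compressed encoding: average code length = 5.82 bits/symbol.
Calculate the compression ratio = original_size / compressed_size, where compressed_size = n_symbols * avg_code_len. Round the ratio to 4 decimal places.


original_size = n_symbols * orig_bits = 9728 * 8 = 77824 bits
compressed_size = n_symbols * avg_code_len = 9728 * 5.82 = 56616.96 bits
ratio = original_size / compressed_size = 77824 / 56616.96 = 1.3746

Compression ratio = 1.3746


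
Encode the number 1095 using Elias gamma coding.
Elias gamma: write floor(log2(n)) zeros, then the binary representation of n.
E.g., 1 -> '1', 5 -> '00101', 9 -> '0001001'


num_bits = floor(log2(1095)) + 1 = 11
leading_zeros = num_bits - 1 = 10
binary(1095) = 10001000111

Elias gamma(1095) = '0000000000' + '10001000111' = 000000000010001000111 (21 bits)


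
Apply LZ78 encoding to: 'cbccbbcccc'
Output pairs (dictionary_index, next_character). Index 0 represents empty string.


LZ78 encoding steps:
Dictionary: {0: ''}
Step 1: w='' (idx 0), next='c' -> output (0, 'c'), add 'c' as idx 1
Step 2: w='' (idx 0), next='b' -> output (0, 'b'), add 'b' as idx 2
Step 3: w='c' (idx 1), next='c' -> output (1, 'c'), add 'cc' as idx 3
Step 4: w='b' (idx 2), next='b' -> output (2, 'b'), add 'bb' as idx 4
Step 5: w='cc' (idx 3), next='c' -> output (3, 'c'), add 'ccc' as idx 5
Step 6: w='c' (idx 1), end of input -> output (1, '')


Encoded: [(0, 'c'), (0, 'b'), (1, 'c'), (2, 'b'), (3, 'c'), (1, '')]


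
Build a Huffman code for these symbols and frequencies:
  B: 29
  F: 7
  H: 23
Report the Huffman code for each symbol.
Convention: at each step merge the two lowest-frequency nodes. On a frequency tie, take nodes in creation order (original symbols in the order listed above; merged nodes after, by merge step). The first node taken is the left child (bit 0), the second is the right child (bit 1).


Huffman tree construction:
Step 1: Merge F(7) + H(23) = 30
Step 2: Merge B(29) + (F+H)(30) = 59
Read each symbol's code off the tree from the root (left child = 0, right child = 1).

Codes:
  B: 0 (length 1)
  F: 10 (length 2)
  H: 11 (length 2)
Average code length: 89/59 = 1.5085 bits/symbol


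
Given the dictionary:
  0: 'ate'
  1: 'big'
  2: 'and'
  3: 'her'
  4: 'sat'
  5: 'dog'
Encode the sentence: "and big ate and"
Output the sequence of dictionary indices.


Look up each word in the dictionary:
  'and' -> 2
  'big' -> 1
  'ate' -> 0
  'and' -> 2

Encoded: [2, 1, 0, 2]


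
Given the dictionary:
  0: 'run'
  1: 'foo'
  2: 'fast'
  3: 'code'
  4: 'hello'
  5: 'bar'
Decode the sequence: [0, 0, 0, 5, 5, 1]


Look up each index in the dictionary:
  0 -> 'run'
  0 -> 'run'
  0 -> 'run'
  5 -> 'bar'
  5 -> 'bar'
  1 -> 'foo'

Decoded: "run run run bar bar foo"


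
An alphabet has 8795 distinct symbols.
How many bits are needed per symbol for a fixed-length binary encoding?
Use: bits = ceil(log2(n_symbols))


log2(8795) = 13.1025
Bracket: 2^13 = 8192 < 8795 <= 2^14 = 16384
So ceil(log2(8795)) = 14

bits = ceil(log2(8795)) = ceil(13.1025) = 14 bits


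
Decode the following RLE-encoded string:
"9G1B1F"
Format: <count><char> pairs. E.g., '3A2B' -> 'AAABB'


Expanding each <count><char> pair:
  9G -> 'GGGGGGGGG'
  1B -> 'B'
  1F -> 'F'

Decoded = GGGGGGGGGBF


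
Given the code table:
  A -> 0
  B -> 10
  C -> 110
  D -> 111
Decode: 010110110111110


Decoding:
0 -> A
10 -> B
110 -> C
110 -> C
111 -> D
110 -> C


Result: ABCCDC


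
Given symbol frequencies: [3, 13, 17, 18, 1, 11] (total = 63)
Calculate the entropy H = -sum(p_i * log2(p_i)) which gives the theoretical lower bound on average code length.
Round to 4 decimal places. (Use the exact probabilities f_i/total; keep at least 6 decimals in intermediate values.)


Per-symbol terms -p_i * log2(p_i) with p_i = f_i/63:
  p = 3/63 = 0.047619: log2(p) = -4.392317, -p*log2(p) = 0.209158
  p = 13/63 = 0.206349: log2(p) = -2.276840, -p*log2(p) = 0.469824
  p = 17/63 = 0.269841: log2(p) = -1.889817, -p*log2(p) = 0.509951
  p = 18/63 = 0.285714: log2(p) = -1.807355, -p*log2(p) = 0.516387
  p = 1/63 = 0.015873: log2(p) = -5.977280, -p*log2(p) = 0.094877
  p = 11/63 = 0.174603: log2(p) = -2.517848, -p*log2(p) = 0.439624
H = 0.209158 + 0.469824 + 0.509951 + 0.516387 + 0.094877 + 0.439624 = 2.239821

H = 2.2398 bits/symbol


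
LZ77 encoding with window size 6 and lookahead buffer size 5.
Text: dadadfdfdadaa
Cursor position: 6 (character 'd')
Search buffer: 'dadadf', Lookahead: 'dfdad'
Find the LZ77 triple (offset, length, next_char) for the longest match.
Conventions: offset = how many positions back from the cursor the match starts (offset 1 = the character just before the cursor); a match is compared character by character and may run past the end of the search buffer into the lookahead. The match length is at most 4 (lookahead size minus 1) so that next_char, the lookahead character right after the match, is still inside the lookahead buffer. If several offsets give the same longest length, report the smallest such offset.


Try each offset into the search buffer:
  offset=1 (pos 5, char 'f'): match length 0
  offset=2 (pos 4, char 'd'): match length 3
  offset=3 (pos 3, char 'a'): match length 0
  offset=4 (pos 2, char 'd'): match length 1
  offset=5 (pos 1, char 'a'): match length 0
  offset=6 (pos 0, char 'd'): match length 1
Longest match has length 3 at offset 2.
next_char = character at position 6 + 3 = 9 -> 'a'

Best match: offset=2, length=3 (matching 'dfd' starting at position 4)
LZ77 triple: (2, 3, 'a')


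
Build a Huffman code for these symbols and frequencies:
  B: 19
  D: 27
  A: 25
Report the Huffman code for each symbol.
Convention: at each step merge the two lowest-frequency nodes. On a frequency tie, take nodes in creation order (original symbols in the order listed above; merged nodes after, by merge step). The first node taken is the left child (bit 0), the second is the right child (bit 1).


Huffman tree construction:
Step 1: Merge B(19) + A(25) = 44
Step 2: Merge D(27) + (B+A)(44) = 71
Read each symbol's code off the tree from the root (left child = 0, right child = 1).

Codes:
  B: 10 (length 2)
  D: 0 (length 1)
  A: 11 (length 2)
Average code length: 115/71 = 1.6197 bits/symbol


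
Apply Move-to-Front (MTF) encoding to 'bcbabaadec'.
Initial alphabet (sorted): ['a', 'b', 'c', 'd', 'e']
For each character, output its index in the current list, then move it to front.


MTF encoding:
'b': index 1 in ['a', 'b', 'c', 'd', 'e'] -> ['b', 'a', 'c', 'd', 'e']
'c': index 2 in ['b', 'a', 'c', 'd', 'e'] -> ['c', 'b', 'a', 'd', 'e']
'b': index 1 in ['c', 'b', 'a', 'd', 'e'] -> ['b', 'c', 'a', 'd', 'e']
'a': index 2 in ['b', 'c', 'a', 'd', 'e'] -> ['a', 'b', 'c', 'd', 'e']
'b': index 1 in ['a', 'b', 'c', 'd', 'e'] -> ['b', 'a', 'c', 'd', 'e']
'a': index 1 in ['b', 'a', 'c', 'd', 'e'] -> ['a', 'b', 'c', 'd', 'e']
'a': index 0 in ['a', 'b', 'c', 'd', 'e'] -> ['a', 'b', 'c', 'd', 'e']
'd': index 3 in ['a', 'b', 'c', 'd', 'e'] -> ['d', 'a', 'b', 'c', 'e']
'e': index 4 in ['d', 'a', 'b', 'c', 'e'] -> ['e', 'd', 'a', 'b', 'c']
'c': index 4 in ['e', 'd', 'a', 'b', 'c'] -> ['c', 'e', 'd', 'a', 'b']


Output: [1, 2, 1, 2, 1, 1, 0, 3, 4, 4]


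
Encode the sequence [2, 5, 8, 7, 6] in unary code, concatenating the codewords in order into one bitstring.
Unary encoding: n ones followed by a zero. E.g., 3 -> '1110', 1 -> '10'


Encode each number as n ones followed by a terminating 0:
  2 -> 110 (3 bits)
  5 -> 111110 (6 bits)
  8 -> 111111110 (9 bits)
  7 -> 11111110 (8 bits)
  6 -> 1111110 (7 bits)
Total length = 3 + 6 + 9 + 8 + 7 = 33 bits.

Unary([2, 5, 8, 7, 6]) = 110111110111111110111111101111110 (33 bits)


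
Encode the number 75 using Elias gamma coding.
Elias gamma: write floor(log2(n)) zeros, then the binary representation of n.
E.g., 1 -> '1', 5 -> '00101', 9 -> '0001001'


num_bits = floor(log2(75)) + 1 = 7
leading_zeros = num_bits - 1 = 6
binary(75) = 1001011

Elias gamma(75) = '000000' + '1001011' = 0000001001011 (13 bits)


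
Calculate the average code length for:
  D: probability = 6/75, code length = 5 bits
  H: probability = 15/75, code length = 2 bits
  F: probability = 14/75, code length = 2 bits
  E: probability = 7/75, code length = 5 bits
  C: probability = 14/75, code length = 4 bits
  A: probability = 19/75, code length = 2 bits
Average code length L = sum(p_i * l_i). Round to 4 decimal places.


Weighted contributions p_i * l_i:
  D: (6/75) * 5 = 30/75
  H: (15/75) * 2 = 30/75
  F: (14/75) * 2 = 28/75
  E: (7/75) * 5 = 35/75
  C: (14/75) * 4 = 56/75
  A: (19/75) * 2 = 38/75
Sum = (30 + 30 + 28 + 35 + 56 + 38)/75 = 217/75

L = 217/75 = 2.8933 bits/symbol


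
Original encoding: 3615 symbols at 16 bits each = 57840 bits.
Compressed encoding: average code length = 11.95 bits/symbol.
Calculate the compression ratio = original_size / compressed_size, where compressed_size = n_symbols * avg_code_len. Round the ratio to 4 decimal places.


original_size = n_symbols * orig_bits = 3615 * 16 = 57840 bits
compressed_size = n_symbols * avg_code_len = 3615 * 11.95 = 43199.25 bits
ratio = original_size / compressed_size = 57840 / 43199.25 = 1.3389

Compression ratio = 1.3389


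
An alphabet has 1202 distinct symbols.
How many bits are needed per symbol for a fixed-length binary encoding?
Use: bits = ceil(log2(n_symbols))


log2(1202) = 10.2312
Bracket: 2^10 = 1024 < 1202 <= 2^11 = 2048
So ceil(log2(1202)) = 11

bits = ceil(log2(1202)) = ceil(10.2312) = 11 bits


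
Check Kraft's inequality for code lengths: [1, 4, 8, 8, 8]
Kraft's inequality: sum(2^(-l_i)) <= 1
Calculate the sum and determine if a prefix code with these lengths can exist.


Sum = 2^(-1) + 2^(-4) + 2^(-8) + 2^(-8) + 2^(-8)
    = 0.5 + 0.0625 + 0.00390625 + 0.00390625 + 0.00390625
    = 147/256 = 0.57421875
Since 0.57421875 <= 1, Kraft's inequality IS satisfied.
A prefix code with these lengths CAN exist.

Kraft sum = 0.57421875. Satisfied.


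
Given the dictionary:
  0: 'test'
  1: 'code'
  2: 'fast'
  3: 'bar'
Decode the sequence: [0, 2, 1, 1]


Look up each index in the dictionary:
  0 -> 'test'
  2 -> 'fast'
  1 -> 'code'
  1 -> 'code'

Decoded: "test fast code code"


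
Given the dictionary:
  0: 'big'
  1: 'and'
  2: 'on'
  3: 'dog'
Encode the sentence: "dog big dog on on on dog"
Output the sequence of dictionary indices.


Look up each word in the dictionary:
  'dog' -> 3
  'big' -> 0
  'dog' -> 3
  'on' -> 2
  'on' -> 2
  'on' -> 2
  'dog' -> 3

Encoded: [3, 0, 3, 2, 2, 2, 3]


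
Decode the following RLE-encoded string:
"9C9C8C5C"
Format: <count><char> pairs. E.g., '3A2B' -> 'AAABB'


Expanding each <count><char> pair:
  9C -> 'CCCCCCCCC'
  9C -> 'CCCCCCCCC'
  8C -> 'CCCCCCCC'
  5C -> 'CCCCC'

Decoded = CCCCCCCCCCCCCCCCCCCCCCCCCCCCCCC


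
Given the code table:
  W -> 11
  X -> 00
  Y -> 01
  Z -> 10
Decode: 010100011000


Decoding:
01 -> Y
01 -> Y
00 -> X
01 -> Y
10 -> Z
00 -> X


Result: YYXYZX


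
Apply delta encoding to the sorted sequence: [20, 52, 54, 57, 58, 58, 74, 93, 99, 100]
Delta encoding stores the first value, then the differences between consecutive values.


First value: 20
Deltas:
  52 - 20 = 32
  54 - 52 = 2
  57 - 54 = 3
  58 - 57 = 1
  58 - 58 = 0
  74 - 58 = 16
  93 - 74 = 19
  99 - 93 = 6
  100 - 99 = 1


Delta encoded: [20, 32, 2, 3, 1, 0, 16, 19, 6, 1]


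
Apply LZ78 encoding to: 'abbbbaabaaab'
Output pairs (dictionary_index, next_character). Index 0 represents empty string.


LZ78 encoding steps:
Dictionary: {0: ''}
Step 1: w='' (idx 0), next='a' -> output (0, 'a'), add 'a' as idx 1
Step 2: w='' (idx 0), next='b' -> output (0, 'b'), add 'b' as idx 2
Step 3: w='b' (idx 2), next='b' -> output (2, 'b'), add 'bb' as idx 3
Step 4: w='b' (idx 2), next='a' -> output (2, 'a'), add 'ba' as idx 4
Step 5: w='a' (idx 1), next='b' -> output (1, 'b'), add 'ab' as idx 5
Step 6: w='a' (idx 1), next='a' -> output (1, 'a'), add 'aa' as idx 6
Step 7: w='ab' (idx 5), end of input -> output (5, '')


Encoded: [(0, 'a'), (0, 'b'), (2, 'b'), (2, 'a'), (1, 'b'), (1, 'a'), (5, '')]


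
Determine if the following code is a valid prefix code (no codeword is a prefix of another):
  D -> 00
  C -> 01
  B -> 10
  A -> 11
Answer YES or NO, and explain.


Checking each pair (does one codeword prefix another?):
  D='00' vs C='01': no prefix
  D='00' vs B='10': no prefix
  D='00' vs A='11': no prefix
  C='01' vs D='00': no prefix
  C='01' vs B='10': no prefix
  C='01' vs A='11': no prefix
  B='10' vs D='00': no prefix
  B='10' vs C='01': no prefix
  B='10' vs A='11': no prefix
  A='11' vs D='00': no prefix
  A='11' vs C='01': no prefix
  A='11' vs B='10': no prefix
No violation found over all pairs.

YES -- this is a valid prefix code. No codeword is a prefix of any other codeword.


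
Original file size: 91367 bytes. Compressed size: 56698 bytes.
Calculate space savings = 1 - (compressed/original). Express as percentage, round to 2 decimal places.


ratio = compressed/original = 56698/91367 = 0.620552
savings = 1 - ratio = 1 - 0.620552 = 0.379448
as a percentage: 0.379448 * 100 = 37.94%

Space savings = 1 - 56698/91367 = 37.94%


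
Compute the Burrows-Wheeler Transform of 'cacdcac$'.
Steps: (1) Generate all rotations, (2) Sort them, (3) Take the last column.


Rotations (sorted):
  0: $cacdcac -> last char: c
  1: ac$cacdc -> last char: c
  2: acdcac$c -> last char: c
  3: c$cacdca -> last char: a
  4: cac$cacd -> last char: d
  5: cacdcac$ -> last char: $
  6: cdcac$ca -> last char: a
  7: dcac$cac -> last char: c


BWT = cccad$ac


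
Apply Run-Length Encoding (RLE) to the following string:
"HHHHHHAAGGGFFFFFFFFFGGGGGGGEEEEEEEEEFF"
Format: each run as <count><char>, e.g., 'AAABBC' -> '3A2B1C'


Scanning runs left to right:
  i=0: run of 'H' x 6 -> '6H'
  i=6: run of 'A' x 2 -> '2A'
  i=8: run of 'G' x 3 -> '3G'
  i=11: run of 'F' x 9 -> '9F'
  i=20: run of 'G' x 7 -> '7G'
  i=27: run of 'E' x 9 -> '9E'
  i=36: run of 'F' x 2 -> '2F'

RLE = 6H2A3G9F7G9E2F


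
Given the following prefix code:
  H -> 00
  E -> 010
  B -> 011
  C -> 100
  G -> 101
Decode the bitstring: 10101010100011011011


Decoding step by step:
Bits 101 -> G
Bits 010 -> E
Bits 101 -> G
Bits 00 -> H
Bits 011 -> B
Bits 011 -> B
Bits 011 -> B


Decoded message: GEGHBBB


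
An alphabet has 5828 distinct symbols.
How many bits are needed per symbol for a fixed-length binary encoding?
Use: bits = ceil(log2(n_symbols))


log2(5828) = 12.5088
Bracket: 2^12 = 4096 < 5828 <= 2^13 = 8192
So ceil(log2(5828)) = 13

bits = ceil(log2(5828)) = ceil(12.5088) = 13 bits


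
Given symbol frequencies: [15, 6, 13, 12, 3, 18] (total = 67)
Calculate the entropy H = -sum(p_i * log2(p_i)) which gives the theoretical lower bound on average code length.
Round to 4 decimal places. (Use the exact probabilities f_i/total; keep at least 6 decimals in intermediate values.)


Per-symbol terms -p_i * log2(p_i) with p_i = f_i/67:
  p = 15/67 = 0.223881: log2(p) = -2.159199, -p*log2(p) = 0.483403
  p = 6/67 = 0.089552: log2(p) = -3.481127, -p*log2(p) = 0.311743
  p = 13/67 = 0.194030: log2(p) = -2.365649, -p*log2(p) = 0.459007
  p = 12/67 = 0.179104: log2(p) = -2.481127, -p*log2(p) = 0.444381
  p = 3/67 = 0.044776: log2(p) = -4.481127, -p*log2(p) = 0.200647
  p = 18/67 = 0.268657: log2(p) = -1.896164, -p*log2(p) = 0.509417
H = 0.483403 + 0.311743 + 0.459007 + 0.444381 + 0.200647 + 0.509417 = 2.408598

H = 2.4086 bits/symbol


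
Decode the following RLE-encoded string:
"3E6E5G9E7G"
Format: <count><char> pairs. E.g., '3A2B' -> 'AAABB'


Expanding each <count><char> pair:
  3E -> 'EEE'
  6E -> 'EEEEEE'
  5G -> 'GGGGG'
  9E -> 'EEEEEEEEE'
  7G -> 'GGGGGGG'

Decoded = EEEEEEEEEGGGGGEEEEEEEEEGGGGGGG


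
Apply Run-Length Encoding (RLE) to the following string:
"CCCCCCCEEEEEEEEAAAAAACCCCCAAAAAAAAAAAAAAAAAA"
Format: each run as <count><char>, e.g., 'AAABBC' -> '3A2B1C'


Scanning runs left to right:
  i=0: run of 'C' x 7 -> '7C'
  i=7: run of 'E' x 8 -> '8E'
  i=15: run of 'A' x 6 -> '6A'
  i=21: run of 'C' x 5 -> '5C'
  i=26: run of 'A' x 18 -> '18A'

RLE = 7C8E6A5C18A


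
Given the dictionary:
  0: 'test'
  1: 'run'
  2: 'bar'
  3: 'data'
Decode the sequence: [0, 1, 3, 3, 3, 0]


Look up each index in the dictionary:
  0 -> 'test'
  1 -> 'run'
  3 -> 'data'
  3 -> 'data'
  3 -> 'data'
  0 -> 'test'

Decoded: "test run data data data test"


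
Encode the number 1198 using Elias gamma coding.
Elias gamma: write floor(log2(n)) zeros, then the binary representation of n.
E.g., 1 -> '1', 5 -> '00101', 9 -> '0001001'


num_bits = floor(log2(1198)) + 1 = 11
leading_zeros = num_bits - 1 = 10
binary(1198) = 10010101110

Elias gamma(1198) = '0000000000' + '10010101110' = 000000000010010101110 (21 bits)


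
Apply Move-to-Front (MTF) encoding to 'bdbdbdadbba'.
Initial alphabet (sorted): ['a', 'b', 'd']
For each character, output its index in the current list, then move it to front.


MTF encoding:
'b': index 1 in ['a', 'b', 'd'] -> ['b', 'a', 'd']
'd': index 2 in ['b', 'a', 'd'] -> ['d', 'b', 'a']
'b': index 1 in ['d', 'b', 'a'] -> ['b', 'd', 'a']
'd': index 1 in ['b', 'd', 'a'] -> ['d', 'b', 'a']
'b': index 1 in ['d', 'b', 'a'] -> ['b', 'd', 'a']
'd': index 1 in ['b', 'd', 'a'] -> ['d', 'b', 'a']
'a': index 2 in ['d', 'b', 'a'] -> ['a', 'd', 'b']
'd': index 1 in ['a', 'd', 'b'] -> ['d', 'a', 'b']
'b': index 2 in ['d', 'a', 'b'] -> ['b', 'd', 'a']
'b': index 0 in ['b', 'd', 'a'] -> ['b', 'd', 'a']
'a': index 2 in ['b', 'd', 'a'] -> ['a', 'b', 'd']


Output: [1, 2, 1, 1, 1, 1, 2, 1, 2, 0, 2]


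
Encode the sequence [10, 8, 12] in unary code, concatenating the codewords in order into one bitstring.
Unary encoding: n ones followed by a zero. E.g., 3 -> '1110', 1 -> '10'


Encode each number as n ones followed by a terminating 0:
  10 -> 11111111110 (11 bits)
  8 -> 111111110 (9 bits)
  12 -> 1111111111110 (13 bits)
Total length = 11 + 9 + 13 = 33 bits.

Unary([10, 8, 12]) = 111111111101111111101111111111110 (33 bits)


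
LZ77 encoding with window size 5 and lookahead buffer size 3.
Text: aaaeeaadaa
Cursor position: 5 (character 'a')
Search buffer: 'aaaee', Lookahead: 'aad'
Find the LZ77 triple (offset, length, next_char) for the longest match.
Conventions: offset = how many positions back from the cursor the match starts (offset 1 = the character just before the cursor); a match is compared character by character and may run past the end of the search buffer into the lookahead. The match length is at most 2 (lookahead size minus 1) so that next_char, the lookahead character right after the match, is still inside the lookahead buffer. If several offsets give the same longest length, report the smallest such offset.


Try each offset into the search buffer:
  offset=1 (pos 4, char 'e'): match length 0
  offset=2 (pos 3, char 'e'): match length 0
  offset=3 (pos 2, char 'a'): match length 1
  offset=4 (pos 1, char 'a'): match length 2
  offset=5 (pos 0, char 'a'): match length 2
Longest match has length 2, found at offsets 4, 5; take the smallest, offset 4.
next_char = character at position 5 + 2 = 7 -> 'd'

Best match: offset=4, length=2 (matching 'aa' starting at position 1)
LZ77 triple: (4, 2, 'd')


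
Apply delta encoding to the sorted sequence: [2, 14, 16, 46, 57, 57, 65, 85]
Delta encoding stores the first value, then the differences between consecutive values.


First value: 2
Deltas:
  14 - 2 = 12
  16 - 14 = 2
  46 - 16 = 30
  57 - 46 = 11
  57 - 57 = 0
  65 - 57 = 8
  85 - 65 = 20


Delta encoded: [2, 12, 2, 30, 11, 0, 8, 20]


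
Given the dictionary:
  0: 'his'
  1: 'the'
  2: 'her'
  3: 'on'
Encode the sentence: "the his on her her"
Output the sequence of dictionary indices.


Look up each word in the dictionary:
  'the' -> 1
  'his' -> 0
  'on' -> 3
  'her' -> 2
  'her' -> 2

Encoded: [1, 0, 3, 2, 2]


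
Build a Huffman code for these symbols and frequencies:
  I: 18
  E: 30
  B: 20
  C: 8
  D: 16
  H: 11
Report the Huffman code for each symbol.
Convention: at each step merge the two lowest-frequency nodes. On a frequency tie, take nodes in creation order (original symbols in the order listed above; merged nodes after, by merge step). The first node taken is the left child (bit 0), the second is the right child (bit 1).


Huffman tree construction:
Step 1: Merge C(8) + H(11) = 19
Step 2: Merge D(16) + I(18) = 34
Step 3: Merge (C+H)(19) + B(20) = 39
Step 4: Merge E(30) + (D+I)(34) = 64
Step 5: Merge ((C+H)+B)(39) + (E+(D+I))(64) = 103
Read each symbol's code off the tree from the root (left child = 0, right child = 1).

Codes:
  I: 111 (length 3)
  E: 10 (length 2)
  B: 01 (length 2)
  C: 000 (length 3)
  D: 110 (length 3)
  H: 001 (length 3)
Average code length: 259/103 = 2.5146 bits/symbol


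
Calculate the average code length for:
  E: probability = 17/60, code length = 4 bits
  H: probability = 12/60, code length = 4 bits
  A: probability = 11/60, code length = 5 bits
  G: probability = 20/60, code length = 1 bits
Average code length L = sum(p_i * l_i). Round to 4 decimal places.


Weighted contributions p_i * l_i:
  E: (17/60) * 4 = 68/60
  H: (12/60) * 4 = 48/60
  A: (11/60) * 5 = 55/60
  G: (20/60) * 1 = 20/60
Sum = (68 + 48 + 55 + 20)/60 = 191/60

L = 191/60 = 3.1833 bits/symbol


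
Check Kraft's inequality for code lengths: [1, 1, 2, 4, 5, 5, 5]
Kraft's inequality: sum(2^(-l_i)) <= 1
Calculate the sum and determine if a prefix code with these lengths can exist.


Sum = 2^(-1) + 2^(-1) + 2^(-2) + 2^(-4) + 2^(-5) + 2^(-5) + 2^(-5)
    = 0.5 + 0.5 + 0.25 + 0.0625 + 0.03125 + 0.03125 + 0.03125
    = 45/32 = 1.40625
Since 1.40625 > 1, Kraft's inequality is NOT satisfied.
A prefix code with these lengths CANNOT exist.

Kraft sum = 1.40625. Not satisfied.


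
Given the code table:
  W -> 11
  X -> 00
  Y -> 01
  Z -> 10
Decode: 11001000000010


Decoding:
11 -> W
00 -> X
10 -> Z
00 -> X
00 -> X
00 -> X
10 -> Z


Result: WXZXXXZ


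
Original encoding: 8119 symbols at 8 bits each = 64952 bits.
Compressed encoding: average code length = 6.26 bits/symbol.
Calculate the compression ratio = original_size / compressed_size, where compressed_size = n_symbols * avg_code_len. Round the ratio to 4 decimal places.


original_size = n_symbols * orig_bits = 8119 * 8 = 64952 bits
compressed_size = n_symbols * avg_code_len = 8119 * 6.26 = 50824.94 bits
ratio = original_size / compressed_size = 64952 / 50824.94 = 1.278

Compression ratio = 1.278


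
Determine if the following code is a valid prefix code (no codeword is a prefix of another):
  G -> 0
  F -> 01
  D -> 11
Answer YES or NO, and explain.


Checking each pair (does one codeword prefix another?):
  G='0' vs F='01': prefix -- VIOLATION

NO -- this is NOT a valid prefix code. G (0) is a prefix of F (01).


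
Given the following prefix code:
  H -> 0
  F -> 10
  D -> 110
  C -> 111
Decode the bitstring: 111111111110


Decoding step by step:
Bits 111 -> C
Bits 111 -> C
Bits 111 -> C
Bits 110 -> D


Decoded message: CCCD


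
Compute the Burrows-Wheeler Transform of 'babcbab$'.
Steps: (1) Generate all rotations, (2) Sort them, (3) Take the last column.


Rotations (sorted):
  0: $babcbab -> last char: b
  1: ab$babcb -> last char: b
  2: abcbab$b -> last char: b
  3: b$babcba -> last char: a
  4: bab$babc -> last char: c
  5: babcbab$ -> last char: $
  6: bcbab$ba -> last char: a
  7: cbab$bab -> last char: b


BWT = bbbac$ab


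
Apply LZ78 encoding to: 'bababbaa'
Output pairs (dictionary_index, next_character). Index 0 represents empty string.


LZ78 encoding steps:
Dictionary: {0: ''}
Step 1: w='' (idx 0), next='b' -> output (0, 'b'), add 'b' as idx 1
Step 2: w='' (idx 0), next='a' -> output (0, 'a'), add 'a' as idx 2
Step 3: w='b' (idx 1), next='a' -> output (1, 'a'), add 'ba' as idx 3
Step 4: w='b' (idx 1), next='b' -> output (1, 'b'), add 'bb' as idx 4
Step 5: w='a' (idx 2), next='a' -> output (2, 'a'), add 'aa' as idx 5


Encoded: [(0, 'b'), (0, 'a'), (1, 'a'), (1, 'b'), (2, 'a')]


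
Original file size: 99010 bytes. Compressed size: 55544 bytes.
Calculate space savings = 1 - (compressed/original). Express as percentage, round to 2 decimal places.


ratio = compressed/original = 55544/99010 = 0.560994
savings = 1 - ratio = 1 - 0.560994 = 0.439006
as a percentage: 0.439006 * 100 = 43.9%

Space savings = 1 - 55544/99010 = 43.9%
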